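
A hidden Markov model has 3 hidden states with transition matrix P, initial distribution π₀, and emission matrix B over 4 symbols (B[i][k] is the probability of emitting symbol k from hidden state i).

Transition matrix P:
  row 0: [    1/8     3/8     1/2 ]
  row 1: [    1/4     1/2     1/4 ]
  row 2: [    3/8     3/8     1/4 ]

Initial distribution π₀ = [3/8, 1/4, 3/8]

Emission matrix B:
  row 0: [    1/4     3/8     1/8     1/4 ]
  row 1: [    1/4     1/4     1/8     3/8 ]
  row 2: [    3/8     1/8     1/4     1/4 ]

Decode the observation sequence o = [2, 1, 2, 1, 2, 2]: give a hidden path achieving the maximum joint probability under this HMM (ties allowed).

path = [2, 0, 2, 0, 2, 2]

t=0: δ = [4.688e-02, 3.125e-02, 9.375e-02]  (obs o_0=2)
t=1: δ = [1.318e-02, 8.789e-03, 2.930e-03]  ψ = [2, 2, 0]  (obs o_1=1)
t=2: δ = [2.747e-04, 6.180e-04, 1.648e-03]  ψ = [1, 0, 0]  (obs o_2=2)
t=3: δ = [2.317e-04, 1.545e-04, 5.150e-05]  ψ = [2, 2, 2]  (obs o_3=1)
t=4: δ = [4.828e-06, 1.086e-05, 2.897e-05]  ψ = [1, 0, 0]  (obs o_4=2)
t=5: δ = [1.358e-06, 1.358e-06, 1.810e-06]  ψ = [2, 2, 2]  (obs o_5=2)
backtrack: best end state = 2; path = [2, 0, 2, 0, 2, 2]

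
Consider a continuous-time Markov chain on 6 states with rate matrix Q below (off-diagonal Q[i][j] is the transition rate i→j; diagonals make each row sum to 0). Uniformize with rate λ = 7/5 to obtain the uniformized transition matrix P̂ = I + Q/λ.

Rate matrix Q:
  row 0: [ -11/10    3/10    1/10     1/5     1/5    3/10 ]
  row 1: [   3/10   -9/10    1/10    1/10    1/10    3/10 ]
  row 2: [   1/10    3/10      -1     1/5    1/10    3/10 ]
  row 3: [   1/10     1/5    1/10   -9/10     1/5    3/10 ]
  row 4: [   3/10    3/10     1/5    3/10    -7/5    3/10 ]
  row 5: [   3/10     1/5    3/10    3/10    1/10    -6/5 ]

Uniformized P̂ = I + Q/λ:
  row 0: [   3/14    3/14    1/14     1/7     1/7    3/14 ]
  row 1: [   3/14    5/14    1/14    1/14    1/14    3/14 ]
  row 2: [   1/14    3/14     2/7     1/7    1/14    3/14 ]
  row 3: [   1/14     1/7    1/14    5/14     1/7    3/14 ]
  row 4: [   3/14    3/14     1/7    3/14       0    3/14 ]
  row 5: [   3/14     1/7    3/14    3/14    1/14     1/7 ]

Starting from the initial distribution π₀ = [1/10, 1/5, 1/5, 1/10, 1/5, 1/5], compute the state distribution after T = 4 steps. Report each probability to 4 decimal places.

t=0: π = [0.1000, 0.2000, 0.2000, 0.1000, 0.2000, 0.2000]
t=1: π = [0.1714, 0.2214, 0.1571, 0.1786, 0.0714, 0.2000]
t=2: π = [0.1663, 0.2189, 0.1388, 0.1847, 0.0913, 0.2000]
t=3: π = [0.1681, 0.2181, 0.1363, 0.1876, 0.0900, 0.2000]
t=4: π = [0.1680, 0.2178, 0.1356, 0.1882, 0.0904, 0.2000]

π = [0.1680, 0.2178, 0.1356, 0.1882, 0.0904, 0.2000]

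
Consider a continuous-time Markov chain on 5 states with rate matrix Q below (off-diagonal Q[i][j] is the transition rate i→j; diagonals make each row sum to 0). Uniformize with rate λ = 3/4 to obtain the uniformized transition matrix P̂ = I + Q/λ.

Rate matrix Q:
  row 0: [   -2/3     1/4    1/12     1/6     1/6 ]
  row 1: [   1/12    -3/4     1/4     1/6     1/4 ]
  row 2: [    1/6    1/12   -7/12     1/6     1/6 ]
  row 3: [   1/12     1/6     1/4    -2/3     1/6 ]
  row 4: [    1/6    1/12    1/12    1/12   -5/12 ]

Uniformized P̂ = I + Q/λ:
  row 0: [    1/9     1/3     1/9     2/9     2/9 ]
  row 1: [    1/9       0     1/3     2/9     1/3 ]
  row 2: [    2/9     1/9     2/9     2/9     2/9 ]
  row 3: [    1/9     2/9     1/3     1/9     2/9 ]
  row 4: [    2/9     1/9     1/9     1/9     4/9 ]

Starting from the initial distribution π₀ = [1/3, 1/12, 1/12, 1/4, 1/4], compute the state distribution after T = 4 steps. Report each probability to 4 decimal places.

t=0: π = [0.3333, 0.0833, 0.0833, 0.2500, 0.2500]
t=1: π = [0.1481, 0.2037, 0.1944, 0.1667, 0.2870]
t=2: π = [0.1646, 0.1399, 0.2150, 0.1718, 0.3086]
t=3: π = [0.1693, 0.1512, 0.2043, 0.1688, 0.3064]
t=4: π = [0.1678, 0.1507, 0.2049, 0.1694, 0.3071]

π = [0.1678, 0.1507, 0.2049, 0.1694, 0.3071]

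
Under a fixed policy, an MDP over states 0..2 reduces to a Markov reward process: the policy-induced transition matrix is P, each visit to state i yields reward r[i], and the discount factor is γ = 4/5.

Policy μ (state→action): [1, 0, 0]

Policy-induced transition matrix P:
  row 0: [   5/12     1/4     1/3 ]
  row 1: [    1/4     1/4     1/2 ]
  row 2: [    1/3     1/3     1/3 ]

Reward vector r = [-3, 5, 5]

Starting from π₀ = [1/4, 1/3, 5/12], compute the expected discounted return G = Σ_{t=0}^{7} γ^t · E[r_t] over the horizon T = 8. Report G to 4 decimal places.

t=0: π = [0.2500, 0.3333, 0.4167], E[r] = 3.0000, γ^t·E[r] = 3.000000, running G = 3.000000
t=1: π = [0.3264, 0.2847, 0.3889], E[r] = 2.3889, γ^t·E[r] = 1.911111, running G = 4.911111
t=2: π = [0.3368, 0.2824, 0.3808], E[r] = 2.3056, γ^t·E[r] = 1.475556, running G = 6.386667
t=3: π = [0.3379, 0.2817, 0.3804], E[r] = 2.2971, γ^t·E[r] = 1.176099, running G = 7.562765
t=4: π = [0.3380, 0.2817, 0.3803], E[r] = 2.2959, γ^t·E[r] = 0.940405, running G = 8.503170
t=5: π = [0.3380, 0.2817, 0.3803], E[r] = 2.2958, γ^t·E[r] = 0.752285, running G = 9.255456
t=6: π = [0.3380, 0.2817, 0.3803], E[r] = 2.2958, γ^t·E[r] = 0.601824, running G = 9.857280
t=7: π = [0.3380, 0.2817, 0.3803], E[r] = 2.2958, γ^t·E[r] = 0.481459, running G = 10.338739

G = 10.3387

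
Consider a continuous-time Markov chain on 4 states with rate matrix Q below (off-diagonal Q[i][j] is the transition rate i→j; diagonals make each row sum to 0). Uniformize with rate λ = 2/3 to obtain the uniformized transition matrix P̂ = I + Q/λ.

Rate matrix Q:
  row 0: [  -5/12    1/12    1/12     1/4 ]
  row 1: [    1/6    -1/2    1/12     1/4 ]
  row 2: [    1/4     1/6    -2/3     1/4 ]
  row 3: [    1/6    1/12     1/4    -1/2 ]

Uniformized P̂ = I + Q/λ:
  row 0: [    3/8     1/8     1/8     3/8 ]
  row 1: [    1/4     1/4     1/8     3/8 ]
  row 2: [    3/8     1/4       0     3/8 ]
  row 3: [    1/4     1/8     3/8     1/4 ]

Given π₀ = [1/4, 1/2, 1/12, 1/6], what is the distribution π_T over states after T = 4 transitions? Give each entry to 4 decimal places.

t=0: π = [0.2500, 0.5000, 0.0833, 0.1667]
t=1: π = [0.2917, 0.1979, 0.1563, 0.3542]
t=2: π = [0.3060, 0.1693, 0.1940, 0.3307]
t=3: π = [0.3125, 0.1704, 0.1834, 0.3337]
t=4: π = [0.3120, 0.1692, 0.1855, 0.3333]

π = [0.3120, 0.1692, 0.1855, 0.3333]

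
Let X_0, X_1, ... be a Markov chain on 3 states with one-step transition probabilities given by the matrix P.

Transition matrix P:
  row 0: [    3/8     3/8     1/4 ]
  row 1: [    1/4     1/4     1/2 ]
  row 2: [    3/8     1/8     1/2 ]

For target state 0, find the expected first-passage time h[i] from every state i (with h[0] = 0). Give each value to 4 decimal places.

First-step conditioning: h[0] = 0; for i ≠ 0, h[i] = 1 + Σ_k P[i][k]·h[k].
  h[1] = 1 + 1/4·h[1] + 1/2·h[2]
  h[2] = 1 + 1/8·h[1] + 1/2·h[2]
Solving the 2×2 linear system over states ≠ 0 gives exactly h = [0, 16/5, 14/5] (h[0] = 0 is the target).

h = [0.0000, 3.2000, 2.8000]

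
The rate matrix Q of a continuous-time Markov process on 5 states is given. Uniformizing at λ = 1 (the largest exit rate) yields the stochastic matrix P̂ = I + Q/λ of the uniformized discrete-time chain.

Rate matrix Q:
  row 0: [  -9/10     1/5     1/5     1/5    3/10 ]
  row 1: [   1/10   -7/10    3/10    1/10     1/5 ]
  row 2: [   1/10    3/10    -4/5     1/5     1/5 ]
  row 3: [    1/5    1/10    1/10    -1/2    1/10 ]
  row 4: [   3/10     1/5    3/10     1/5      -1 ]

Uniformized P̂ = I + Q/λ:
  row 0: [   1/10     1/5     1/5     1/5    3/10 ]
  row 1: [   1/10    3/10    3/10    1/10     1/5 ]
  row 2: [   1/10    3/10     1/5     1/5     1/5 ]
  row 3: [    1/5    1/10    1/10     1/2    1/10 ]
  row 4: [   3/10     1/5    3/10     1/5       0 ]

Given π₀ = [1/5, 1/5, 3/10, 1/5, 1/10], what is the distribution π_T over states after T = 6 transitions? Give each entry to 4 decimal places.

t=0: π = [0.2000, 0.2000, 0.3000, 0.2000, 0.1000]
t=1: π = [0.1400, 0.2300, 0.2100, 0.2400, 0.1800]
t=2: π = [0.1600, 0.2200, 0.2170, 0.2490, 0.1540]
t=3: π = [0.1557, 0.2188, 0.2125, 0.2527, 0.1603]
t=4: π = [0.1573, 0.2179, 0.2126, 0.2539, 0.1582]
t=5: π = [0.1570, 0.2177, 0.2122, 0.2544, 0.1587]
t=6: π = [0.1572, 0.2175, 0.2122, 0.2546, 0.1585]

π = [0.1572, 0.2175, 0.2122, 0.2546, 0.1585]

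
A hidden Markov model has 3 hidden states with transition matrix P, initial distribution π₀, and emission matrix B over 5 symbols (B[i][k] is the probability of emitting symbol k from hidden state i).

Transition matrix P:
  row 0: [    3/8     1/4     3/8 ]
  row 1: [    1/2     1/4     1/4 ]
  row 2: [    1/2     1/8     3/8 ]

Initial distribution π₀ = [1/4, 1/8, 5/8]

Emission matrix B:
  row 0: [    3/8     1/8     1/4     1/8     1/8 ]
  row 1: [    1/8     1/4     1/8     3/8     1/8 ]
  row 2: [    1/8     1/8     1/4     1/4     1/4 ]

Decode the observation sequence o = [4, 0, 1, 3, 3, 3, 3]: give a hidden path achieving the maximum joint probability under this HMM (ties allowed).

path = [2, 0, 1, 1, 1, 1, 1]

t=0: δ = [3.125e-02, 1.562e-02, 1.562e-01]  (obs o_0=4)
t=1: δ = [2.930e-02, 2.441e-03, 7.324e-03]  ψ = [2, 2, 2]  (obs o_1=0)
t=2: δ = [1.373e-03, 1.831e-03, 1.373e-03]  ψ = [0, 0, 0]  (obs o_2=1)
t=3: δ = [1.144e-04, 1.717e-04, 1.287e-04]  ψ = [1, 1, 0]  (obs o_3=3)
t=4: δ = [1.073e-05, 1.609e-05, 1.207e-05]  ψ = [1, 1, 2]  (obs o_4=3)
t=5: δ = [1.006e-06, 1.509e-06, 1.132e-06]  ψ = [1, 1, 2]  (obs o_5=3)
t=6: δ = [9.430e-08, 1.414e-07, 1.061e-07]  ψ = [1, 1, 2]  (obs o_6=3)
backtrack: best end state = 1; path = [2, 0, 1, 1, 1, 1, 1]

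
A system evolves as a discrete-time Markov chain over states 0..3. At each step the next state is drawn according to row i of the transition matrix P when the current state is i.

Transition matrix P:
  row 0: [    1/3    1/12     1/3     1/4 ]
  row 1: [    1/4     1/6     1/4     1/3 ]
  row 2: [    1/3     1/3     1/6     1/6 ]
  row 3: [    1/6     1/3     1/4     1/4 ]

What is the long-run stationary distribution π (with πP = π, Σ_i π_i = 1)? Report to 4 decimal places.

π = [0.2731, 0.2272, 0.2518, 0.2480]

Balance equations π_j = Σ_i π_i·P[i][j]:
  π_0 = 1/3·π_0 + 1/4·π_1 + 1/3·π_2 + 1/6·π_3
  π_1 = 1/12·π_0 + 1/6·π_1 + 1/3·π_2 + 1/3·π_3
  π_2 = 1/3·π_0 + 1/4·π_1 + 1/6·π_2 + 1/4·π_3
  normalize: π_0 + π_1 + π_2 + π_3 = 1
Solving the linear system gives exactly π = [500/1831, 416/1831, 461/1831, 454/1831].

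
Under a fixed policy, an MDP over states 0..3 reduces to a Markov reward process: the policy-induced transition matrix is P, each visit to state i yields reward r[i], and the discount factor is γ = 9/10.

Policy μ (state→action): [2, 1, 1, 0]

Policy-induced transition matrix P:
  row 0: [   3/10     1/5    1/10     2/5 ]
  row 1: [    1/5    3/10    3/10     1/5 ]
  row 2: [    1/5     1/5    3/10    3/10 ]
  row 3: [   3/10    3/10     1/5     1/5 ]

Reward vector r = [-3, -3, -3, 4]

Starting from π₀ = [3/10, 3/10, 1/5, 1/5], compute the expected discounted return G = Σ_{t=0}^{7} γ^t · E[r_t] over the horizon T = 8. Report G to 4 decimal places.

G = -6.6801

t=0: π = [0.3000, 0.3000, 0.2000, 0.2000], E[r] = -1.6000, γ^t·E[r] = -1.600000, running G = -1.600000
t=1: π = [0.2500, 0.2500, 0.2200, 0.2800], E[r] = -1.0400, γ^t·E[r] = -0.936000, running G = -2.536000
t=2: π = [0.2530, 0.2530, 0.2220, 0.2720], E[r] = -1.0960, γ^t·E[r] = -0.887760, running G = -3.423760
t=3: π = [0.2525, 0.2525, 0.2222, 0.2728], E[r] = -1.0904, γ^t·E[r] = -0.794902, running G = -4.218662
t=4: π = [0.2525, 0.2525, 0.2222, 0.2727], E[r] = -1.0910, γ^t·E[r] = -0.715779, running G = -4.934440
t=5: π = [0.2525, 0.2525, 0.2222, 0.2727], E[r] = -1.0909, γ^t·E[r] = -0.644168, running G = -5.578608
t=6: π = [0.2525, 0.2525, 0.2222, 0.2727], E[r] = -1.0909, γ^t·E[r] = -0.579754, running G = -6.158362
t=7: π = [0.2525, 0.2525, 0.2222, 0.2727], E[r] = -1.0909, γ^t·E[r] = -0.521778, running G = -6.680141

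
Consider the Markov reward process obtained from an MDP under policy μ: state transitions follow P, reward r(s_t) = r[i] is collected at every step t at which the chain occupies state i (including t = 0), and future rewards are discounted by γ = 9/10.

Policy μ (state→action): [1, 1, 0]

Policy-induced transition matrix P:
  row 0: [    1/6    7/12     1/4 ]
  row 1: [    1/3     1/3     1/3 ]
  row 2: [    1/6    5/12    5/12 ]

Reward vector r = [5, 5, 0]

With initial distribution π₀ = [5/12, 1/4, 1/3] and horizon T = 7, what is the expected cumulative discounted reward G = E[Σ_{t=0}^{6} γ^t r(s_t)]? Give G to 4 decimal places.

t=0: π = [0.4167, 0.2500, 0.3333], E[r] = 3.3333, γ^t·E[r] = 3.333333, running G = 3.333333
t=1: π = [0.2083, 0.4653, 0.3264], E[r] = 3.3681, γ^t·E[r] = 3.031250, running G = 6.364583
t=2: π = [0.2442, 0.4126, 0.3432], E[r] = 3.2841, γ^t·E[r] = 2.660156, running G = 9.024740
t=3: π = [0.2354, 0.4230, 0.3416], E[r] = 3.2921, γ^t·E[r] = 2.399941, running G = 11.424681
t=4: π = [0.2372, 0.4207, 0.3422], E[r] = 3.2891, γ^t·E[r] = 2.157983, running G = 13.582664
t=5: π = [0.2368, 0.4211, 0.3421], E[r] = 3.2896, γ^t·E[r] = 1.942462, running G = 15.525126
t=6: π = [0.2369, 0.4210, 0.3421], E[r] = 3.2895, γ^t·E[r] = 1.748151, running G = 17.273278

G = 17.2733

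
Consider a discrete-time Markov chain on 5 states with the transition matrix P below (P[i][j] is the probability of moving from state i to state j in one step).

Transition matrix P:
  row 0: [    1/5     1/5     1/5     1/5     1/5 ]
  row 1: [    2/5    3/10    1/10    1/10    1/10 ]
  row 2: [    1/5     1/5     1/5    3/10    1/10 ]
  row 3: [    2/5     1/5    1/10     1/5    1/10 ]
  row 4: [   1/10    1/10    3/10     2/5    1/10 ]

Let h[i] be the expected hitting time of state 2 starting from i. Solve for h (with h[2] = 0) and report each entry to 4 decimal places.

First-step conditioning: h[2] = 0; for i ≠ 2, h[i] = 1 + Σ_k P[i][k]·h[k].
  h[0] = 1 + 1/5·h[0] + 1/5·h[1] + 1/5·h[3] + 1/5·h[4]
  h[1] = 1 + 2/5·h[0] + 3/10·h[1] + 1/10·h[3] + 1/10·h[4]
  h[3] = 1 + 2/5·h[0] + 1/5·h[1] + 1/5·h[3] + 1/10·h[4]
  h[4] = 1 + 1/10·h[0] + 1/10·h[1] + 2/5·h[3] + 1/10·h[4]
Solving the 4×4 linear system over states ≠ 2 gives exactly h = [185/32, 205/32, 0, 205/32, 85/16] (h[2] = 0 is the target).

h = [5.7813, 6.4063, 0.0000, 6.4063, 5.3125]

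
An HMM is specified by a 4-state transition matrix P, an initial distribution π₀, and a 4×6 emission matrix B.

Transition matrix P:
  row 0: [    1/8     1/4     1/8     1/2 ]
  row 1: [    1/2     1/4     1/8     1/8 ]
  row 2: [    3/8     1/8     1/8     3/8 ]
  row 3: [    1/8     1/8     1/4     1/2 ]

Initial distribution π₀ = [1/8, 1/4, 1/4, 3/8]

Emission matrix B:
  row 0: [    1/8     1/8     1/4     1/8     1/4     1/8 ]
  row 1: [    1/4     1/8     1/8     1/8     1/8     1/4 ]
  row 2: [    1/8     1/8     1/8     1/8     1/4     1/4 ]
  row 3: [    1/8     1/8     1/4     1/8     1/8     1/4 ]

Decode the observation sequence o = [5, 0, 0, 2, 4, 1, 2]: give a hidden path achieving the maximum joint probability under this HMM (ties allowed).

path = [3, 3, 3, 3, 3, 3, 3]

t=0: δ = [1.562e-02, 6.250e-02, 6.250e-02, 9.375e-02]  (obs o_0=5)
t=1: δ = [3.906e-03, 3.906e-03, 2.930e-03, 5.859e-03]  ψ = [1, 1, 3, 3]  (obs o_1=0)
t=2: δ = [2.441e-04, 2.441e-04, 1.831e-04, 3.662e-04]  ψ = [1, 0, 3, 3]  (obs o_2=0)
t=3: δ = [3.052e-05, 7.629e-06, 1.144e-05, 4.578e-05]  ψ = [1, 0, 3, 3]  (obs o_3=2)
t=4: δ = [1.431e-06, 9.537e-07, 2.861e-06, 2.861e-06]  ψ = [3, 0, 3, 3]  (obs o_4=4)
t=5: δ = [1.341e-07, 4.470e-08, 8.941e-08, 1.788e-07]  ψ = [2, 0, 3, 3]  (obs o_5=1)
t=6: δ = [8.382e-09, 4.191e-09, 5.588e-09, 2.235e-08]  ψ = [2, 0, 3, 3]  (obs o_6=2)
backtrack: best end state = 3; path = [3, 3, 3, 3, 3, 3, 3]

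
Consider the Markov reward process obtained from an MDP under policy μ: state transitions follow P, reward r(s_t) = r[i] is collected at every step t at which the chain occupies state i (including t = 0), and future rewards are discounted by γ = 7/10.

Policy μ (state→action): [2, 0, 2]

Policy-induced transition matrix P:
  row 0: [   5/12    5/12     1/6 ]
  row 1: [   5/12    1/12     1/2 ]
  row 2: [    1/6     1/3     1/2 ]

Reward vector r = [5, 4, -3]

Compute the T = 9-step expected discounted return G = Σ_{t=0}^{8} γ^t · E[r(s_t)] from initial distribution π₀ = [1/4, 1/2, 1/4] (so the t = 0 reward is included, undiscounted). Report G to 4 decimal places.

t=0: π = [0.2500, 0.5000, 0.2500], E[r] = 2.5000, γ^t·E[r] = 2.500000, running G = 2.500000
t=1: π = [0.3542, 0.2292, 0.4167], E[r] = 1.4375, γ^t·E[r] = 1.006250, running G = 3.506250
t=2: π = [0.3125, 0.3056, 0.3819], E[r] = 1.6389, γ^t·E[r] = 0.803056, running G = 4.309306
t=3: π = [0.3212, 0.2830, 0.3958], E[r] = 1.5503, γ^t·E[r] = 0.531769, running G = 4.841075
t=4: π = [0.3177, 0.2894, 0.3929], E[r] = 1.5671, γ^t·E[r] = 0.376268, running G = 5.217342
t=5: π = [0.3184, 0.2875, 0.3941], E[r] = 1.5598, γ^t·E[r] = 0.262147, running G = 5.479490
t=6: π = [0.3181, 0.2880, 0.3939], E[r] = 1.5611, γ^t·E[r] = 0.183668, running G = 5.663158
t=7: π = [0.3182, 0.2878, 0.3940], E[r] = 1.5605, γ^t·E[r] = 0.128517, running G = 5.791674
t=8: π = [0.3182, 0.2879, 0.3939], E[r] = 1.5607, γ^t·E[r] = 0.089968, running G = 5.881643

G = 5.8816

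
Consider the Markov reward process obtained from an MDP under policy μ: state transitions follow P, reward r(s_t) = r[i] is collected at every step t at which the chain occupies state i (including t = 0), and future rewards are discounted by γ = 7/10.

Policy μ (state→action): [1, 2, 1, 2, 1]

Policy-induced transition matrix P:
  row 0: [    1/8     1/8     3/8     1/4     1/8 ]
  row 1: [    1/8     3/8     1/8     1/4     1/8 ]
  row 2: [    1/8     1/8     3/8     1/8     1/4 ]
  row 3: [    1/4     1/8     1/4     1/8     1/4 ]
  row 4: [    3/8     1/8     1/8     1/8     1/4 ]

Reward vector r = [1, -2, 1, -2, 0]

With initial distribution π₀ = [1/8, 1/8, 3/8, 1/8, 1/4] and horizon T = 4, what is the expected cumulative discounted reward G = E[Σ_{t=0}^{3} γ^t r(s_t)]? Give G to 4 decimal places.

t=0: π = [0.1250, 0.1250, 0.3750, 0.1250, 0.2500], E[r] = 0.0000, γ^t·E[r] = 0.000000, running G = 0.000000
t=1: π = [0.2031, 0.1563, 0.2656, 0.1563, 0.2188], E[r] = -0.1563, γ^t·E[r] = -0.109375, running G = -0.109375
t=2: π = [0.1992, 0.1641, 0.2617, 0.1699, 0.2051], E[r] = -0.2070, γ^t·E[r] = -0.101445, running G = -0.210820
t=3: π = [0.1975, 0.1660, 0.2615, 0.1704, 0.2046], E[r] = -0.2139, γ^t·E[r] = -0.073356, running G = -0.284177

G = -0.2842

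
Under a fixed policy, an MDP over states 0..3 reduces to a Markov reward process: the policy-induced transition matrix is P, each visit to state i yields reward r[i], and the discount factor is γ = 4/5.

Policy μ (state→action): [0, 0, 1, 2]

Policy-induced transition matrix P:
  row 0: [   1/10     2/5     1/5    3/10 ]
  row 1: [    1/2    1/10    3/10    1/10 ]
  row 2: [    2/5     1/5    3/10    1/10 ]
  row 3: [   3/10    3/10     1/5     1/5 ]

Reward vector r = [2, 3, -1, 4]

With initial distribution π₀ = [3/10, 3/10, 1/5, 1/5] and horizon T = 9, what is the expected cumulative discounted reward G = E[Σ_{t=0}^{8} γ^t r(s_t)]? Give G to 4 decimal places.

G = 8.3076

t=0: π = [0.3000, 0.3000, 0.2000, 0.2000], E[r] = 2.1000, γ^t·E[r] = 2.100000, running G = 2.100000
t=1: π = [0.3200, 0.2500, 0.2500, 0.1800], E[r] = 1.8600, γ^t·E[r] = 1.488000, running G = 3.588000
t=2: π = [0.3110, 0.2570, 0.2500, 0.1820], E[r] = 1.8710, γ^t·E[r] = 1.197440, running G = 4.785440
t=3: π = [0.3142, 0.2547, 0.2507, 0.1804], E[r] = 1.8634, γ^t·E[r] = 0.954061, running G = 5.739501
t=4: π = [0.3132, 0.2554, 0.2505, 0.1809], E[r] = 1.8656, γ^t·E[r] = 0.764129, running G = 6.503630
t=5: π = [0.3135, 0.2552, 0.2506, 0.1807], E[r] = 1.8648, γ^t·E[r] = 0.611071, running G = 7.114701
t=6: π = [0.3134, 0.2553, 0.2506, 0.1808], E[r] = 1.8651, γ^t·E[r] = 0.488916, running G = 7.603617
t=7: π = [0.3134, 0.2552, 0.2506, 0.1808], E[r] = 1.8650, γ^t·E[r] = 0.391118, running G = 7.994735
t=8: π = [0.3134, 0.2552, 0.2506, 0.1808], E[r] = 1.8650, γ^t·E[r] = 0.312898, running G = 8.307633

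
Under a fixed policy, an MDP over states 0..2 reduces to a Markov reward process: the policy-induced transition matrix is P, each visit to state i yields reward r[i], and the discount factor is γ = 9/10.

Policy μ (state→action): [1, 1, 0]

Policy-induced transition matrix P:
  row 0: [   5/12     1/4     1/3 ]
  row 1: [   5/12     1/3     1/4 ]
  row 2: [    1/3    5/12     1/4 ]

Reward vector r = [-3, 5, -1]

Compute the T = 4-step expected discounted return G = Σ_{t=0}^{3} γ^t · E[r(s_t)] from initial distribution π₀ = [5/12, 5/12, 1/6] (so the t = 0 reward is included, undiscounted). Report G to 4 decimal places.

G = 0.9709

t=0: π = [0.4167, 0.4167, 0.1667], E[r] = 0.6667, γ^t·E[r] = 0.666667, running G = 0.666667
t=1: π = [0.4028, 0.3125, 0.2847], E[r] = 0.0694, γ^t·E[r] = 0.062500, running G = 0.729167
t=2: π = [0.3929, 0.3235, 0.2836], E[r] = 0.1551, γ^t·E[r] = 0.125625, running G = 0.854792
t=3: π = [0.3930, 0.3242, 0.2827], E[r] = 0.1592, γ^t·E[r] = 0.116086, running G = 0.970878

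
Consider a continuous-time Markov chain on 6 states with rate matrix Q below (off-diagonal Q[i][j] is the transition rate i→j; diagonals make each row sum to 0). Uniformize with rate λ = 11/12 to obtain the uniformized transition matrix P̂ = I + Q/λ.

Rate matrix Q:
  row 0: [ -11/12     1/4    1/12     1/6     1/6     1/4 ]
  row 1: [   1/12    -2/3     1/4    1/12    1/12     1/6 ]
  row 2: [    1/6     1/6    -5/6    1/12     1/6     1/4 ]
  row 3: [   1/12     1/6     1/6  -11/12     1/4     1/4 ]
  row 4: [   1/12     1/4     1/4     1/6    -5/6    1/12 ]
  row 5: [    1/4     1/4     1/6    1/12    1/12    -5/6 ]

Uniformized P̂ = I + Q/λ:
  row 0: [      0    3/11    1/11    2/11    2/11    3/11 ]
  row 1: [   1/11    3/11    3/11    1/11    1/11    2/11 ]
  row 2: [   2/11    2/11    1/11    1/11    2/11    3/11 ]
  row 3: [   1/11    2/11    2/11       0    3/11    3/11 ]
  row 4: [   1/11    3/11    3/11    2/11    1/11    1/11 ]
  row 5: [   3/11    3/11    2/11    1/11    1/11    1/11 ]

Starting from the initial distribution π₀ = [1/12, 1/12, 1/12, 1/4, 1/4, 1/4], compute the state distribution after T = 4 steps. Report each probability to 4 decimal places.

t=0: π = [0.0833, 0.0833, 0.0833, 0.2500, 0.2500, 0.2500]
t=1: π = [0.1364, 0.2424, 0.1970, 0.0985, 0.1515, 0.1742]
t=2: π = [0.1281, 0.2459, 0.1873, 0.1081, 0.1391, 0.1915]
t=3: π = [0.1311, 0.2459, 0.1881, 0.1054, 0.1392, 0.1903]
t=4: π = [0.1307, 0.2460, 0.1878, 0.1059, 0.1391, 0.1905]

π = [0.1307, 0.2460, 0.1878, 0.1059, 0.1391, 0.1905]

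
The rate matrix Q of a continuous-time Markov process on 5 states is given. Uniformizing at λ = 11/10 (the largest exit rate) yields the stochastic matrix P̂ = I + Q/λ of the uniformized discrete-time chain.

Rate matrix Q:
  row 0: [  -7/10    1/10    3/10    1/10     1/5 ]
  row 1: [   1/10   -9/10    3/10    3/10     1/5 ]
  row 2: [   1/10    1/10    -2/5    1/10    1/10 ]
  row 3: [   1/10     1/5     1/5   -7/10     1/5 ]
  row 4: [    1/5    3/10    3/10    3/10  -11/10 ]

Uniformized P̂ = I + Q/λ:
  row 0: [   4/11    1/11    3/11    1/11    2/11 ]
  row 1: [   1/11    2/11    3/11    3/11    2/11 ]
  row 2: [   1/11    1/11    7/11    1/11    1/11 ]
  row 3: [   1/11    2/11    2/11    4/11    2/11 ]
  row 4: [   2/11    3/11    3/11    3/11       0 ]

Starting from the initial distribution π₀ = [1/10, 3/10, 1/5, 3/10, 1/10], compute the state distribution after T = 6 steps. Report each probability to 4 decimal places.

t=0: π = [0.1000, 0.3000, 0.2000, 0.3000, 0.1000]
t=1: π = [0.1273, 0.1636, 0.3182, 0.2455, 0.1455]
t=2: π = [0.1388, 0.1545, 0.3661, 0.2140, 0.1264]
t=3: π = [0.1403, 0.1474, 0.3864, 0.2004, 0.1255]
t=4: π = [0.1406, 0.1454, 0.3950, 0.1952, 0.1239]
t=5: π = [0.1405, 0.1444, 0.3986, 0.1931, 0.1234]
t=6: π = [0.1404, 0.1440, 0.4001, 0.1923, 0.1231]

π = [0.1404, 0.1440, 0.4001, 0.1923, 0.1231]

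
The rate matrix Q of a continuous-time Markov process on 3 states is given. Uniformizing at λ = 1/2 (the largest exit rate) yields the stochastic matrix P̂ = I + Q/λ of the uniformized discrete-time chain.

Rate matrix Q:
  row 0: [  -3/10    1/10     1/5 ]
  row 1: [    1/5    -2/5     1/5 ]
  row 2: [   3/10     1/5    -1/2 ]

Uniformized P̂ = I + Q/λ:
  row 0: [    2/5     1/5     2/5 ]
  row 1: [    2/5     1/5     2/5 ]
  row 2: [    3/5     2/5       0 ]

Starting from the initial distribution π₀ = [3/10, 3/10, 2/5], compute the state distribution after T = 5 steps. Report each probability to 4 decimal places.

t=0: π = [0.3000, 0.3000, 0.4000]
t=1: π = [0.4800, 0.2800, 0.2400]
t=2: π = [0.4480, 0.2480, 0.3040]
t=3: π = [0.4608, 0.2608, 0.2784]
t=4: π = [0.4557, 0.2557, 0.2886]
t=5: π = [0.4577, 0.2577, 0.2845]

π = [0.4577, 0.2577, 0.2845]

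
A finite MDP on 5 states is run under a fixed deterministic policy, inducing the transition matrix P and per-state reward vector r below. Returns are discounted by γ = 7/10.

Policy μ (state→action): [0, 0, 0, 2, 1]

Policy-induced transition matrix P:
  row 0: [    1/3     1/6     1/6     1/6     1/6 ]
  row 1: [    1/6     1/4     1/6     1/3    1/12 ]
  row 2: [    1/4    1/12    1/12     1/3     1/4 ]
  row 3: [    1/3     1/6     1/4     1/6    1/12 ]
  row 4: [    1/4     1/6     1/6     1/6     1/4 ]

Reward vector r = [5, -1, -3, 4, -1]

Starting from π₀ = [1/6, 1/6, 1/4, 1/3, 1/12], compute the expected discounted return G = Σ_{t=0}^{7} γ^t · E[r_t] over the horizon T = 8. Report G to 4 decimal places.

G = 4.2942

t=0: π = [0.1667, 0.1667, 0.2500, 0.3333, 0.0833], E[r] = 1.1667, γ^t·E[r] = 1.166667, running G = 1.166667
t=1: π = [0.2778, 0.1597, 0.1736, 0.2361, 0.1528], E[r] = 1.5000, γ^t·E[r] = 1.050000, running G = 2.216667
t=2: π = [0.2795, 0.1655, 0.1719, 0.2222, 0.1609], E[r] = 1.4444, γ^t·E[r] = 0.707778, running G = 2.924444
t=3: π = [0.2780, 0.1661, 0.1709, 0.2229, 0.1621], E[r] = 1.4409, γ^t·E[r] = 0.494220, running G = 3.418665
t=4: π = [0.2779, 0.1663, 0.1710, 0.2228, 0.1620], E[r] = 1.4395, γ^t·E[r] = 0.345636, running G = 3.764301
t=5: π = [0.2779, 0.1663, 0.1710, 0.2229, 0.1620], E[r] = 1.4397, γ^t·E[r] = 0.241963, running G = 4.006263
t=6: π = [0.2779, 0.1663, 0.1710, 0.2229, 0.1620], E[r] = 1.4396, γ^t·E[r] = 0.169372, running G = 4.175635
t=7: π = [0.2779, 0.1663, 0.1710, 0.2229, 0.1620], E[r] = 1.4396, γ^t·E[r] = 0.118561, running G = 4.294196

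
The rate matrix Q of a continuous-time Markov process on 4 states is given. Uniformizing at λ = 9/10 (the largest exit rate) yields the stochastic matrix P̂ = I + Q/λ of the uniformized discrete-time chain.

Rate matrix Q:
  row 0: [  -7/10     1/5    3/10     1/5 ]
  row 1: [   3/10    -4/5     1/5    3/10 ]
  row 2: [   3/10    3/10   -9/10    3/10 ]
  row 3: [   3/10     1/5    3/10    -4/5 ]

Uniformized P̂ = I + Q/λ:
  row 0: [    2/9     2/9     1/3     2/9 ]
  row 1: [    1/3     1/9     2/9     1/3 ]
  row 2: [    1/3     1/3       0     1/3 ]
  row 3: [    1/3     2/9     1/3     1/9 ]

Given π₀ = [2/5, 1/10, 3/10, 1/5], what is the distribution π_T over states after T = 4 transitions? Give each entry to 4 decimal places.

t=0: π = [0.4000, 0.1000, 0.3000, 0.2000]
t=1: π = [0.2889, 0.2444, 0.2222, 0.2444]
t=2: π = [0.3012, 0.2198, 0.2321, 0.2469]
t=3: π = [0.2999, 0.2236, 0.2316, 0.2450]
t=4: π = [0.3000, 0.2231, 0.2313, 0.2456]

π = [0.3000, 0.2231, 0.2313, 0.2456]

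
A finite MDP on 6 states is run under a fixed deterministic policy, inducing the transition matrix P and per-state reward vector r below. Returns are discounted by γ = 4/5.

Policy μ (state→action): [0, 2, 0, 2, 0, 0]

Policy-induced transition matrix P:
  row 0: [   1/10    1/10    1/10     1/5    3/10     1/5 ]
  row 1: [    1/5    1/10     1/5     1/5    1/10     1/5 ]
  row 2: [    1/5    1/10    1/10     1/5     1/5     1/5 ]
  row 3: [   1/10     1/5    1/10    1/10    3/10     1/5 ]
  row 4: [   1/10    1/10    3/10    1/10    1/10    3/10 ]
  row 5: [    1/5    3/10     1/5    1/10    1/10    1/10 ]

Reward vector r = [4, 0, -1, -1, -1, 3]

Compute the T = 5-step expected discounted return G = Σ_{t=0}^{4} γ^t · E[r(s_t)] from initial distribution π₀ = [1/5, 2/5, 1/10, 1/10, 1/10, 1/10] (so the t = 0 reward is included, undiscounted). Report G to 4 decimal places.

G = 2.4816

t=0: π = [0.2000, 0.4000, 0.1000, 0.1000, 0.1000, 0.1000], E[r] = 0.8000, γ^t·E[r] = 0.800000, running G = 0.800000
t=1: π = [0.1600, 0.1300, 0.1700, 0.1700, 0.1700, 0.2000], E[r] = 0.7300, γ^t·E[r] = 0.584000, running G = 1.384000
t=2: π = [0.1500, 0.1570, 0.1670, 0.1460, 0.1830, 0.1970], E[r] = 0.6950, γ^t·E[r] = 0.444800, running G = 1.828800
t=3: π = [0.1521, 0.1540, 0.1720, 0.1474, 0.1759, 0.1986], E[r] = 0.7089, γ^t·E[r] = 0.362957, running G = 2.191757
t=4: π = [0.1525, 0.1545, 0.1704, 0.1478, 0.1771, 0.1977], E[r] = 0.7077, γ^t·E[r] = 0.289866, running G = 2.481623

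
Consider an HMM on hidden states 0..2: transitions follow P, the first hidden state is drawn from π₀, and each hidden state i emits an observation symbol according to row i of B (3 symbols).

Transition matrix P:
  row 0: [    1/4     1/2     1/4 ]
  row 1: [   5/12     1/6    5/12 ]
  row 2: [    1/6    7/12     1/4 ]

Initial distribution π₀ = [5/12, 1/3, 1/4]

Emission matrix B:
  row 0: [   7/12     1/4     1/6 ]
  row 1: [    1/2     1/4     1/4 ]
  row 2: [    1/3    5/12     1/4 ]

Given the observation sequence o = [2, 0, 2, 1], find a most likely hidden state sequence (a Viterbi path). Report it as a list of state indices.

path = [1, 0, 1, 2]

t=0: δ = [6.944e-02, 8.333e-02, 6.250e-02]  (obs o_0=2)
t=1: δ = [2.025e-02, 1.823e-02, 1.157e-02]  ψ = [1, 2, 1]  (obs o_1=0)
t=2: δ = [1.266e-03, 2.532e-03, 1.899e-03]  ψ = [1, 0, 1]  (obs o_2=2)
t=3: δ = [2.637e-04, 2.769e-04, 4.396e-04]  ψ = [1, 2, 1]  (obs o_3=1)
backtrack: best end state = 2; path = [1, 0, 1, 2]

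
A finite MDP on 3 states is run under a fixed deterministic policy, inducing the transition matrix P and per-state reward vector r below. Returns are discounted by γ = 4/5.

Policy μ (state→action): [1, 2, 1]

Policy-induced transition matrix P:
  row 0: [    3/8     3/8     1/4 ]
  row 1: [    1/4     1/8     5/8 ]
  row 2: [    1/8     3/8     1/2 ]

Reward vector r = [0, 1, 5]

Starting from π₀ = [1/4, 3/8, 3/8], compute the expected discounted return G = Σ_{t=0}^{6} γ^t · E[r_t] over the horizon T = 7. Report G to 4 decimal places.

t=0: π = [0.2500, 0.3750, 0.3750], E[r] = 2.2500, γ^t·E[r] = 2.250000, running G = 2.250000
t=1: π = [0.2344, 0.2813, 0.4844], E[r] = 2.7031, γ^t·E[r] = 2.162500, running G = 4.412500
t=2: π = [0.2188, 0.3047, 0.4766], E[r] = 2.6875, γ^t·E[r] = 1.720000, running G = 6.132500
t=3: π = [0.2178, 0.2988, 0.4834], E[r] = 2.7158, γ^t·E[r] = 1.390500, running G = 7.523000
t=4: π = [0.2168, 0.3003, 0.4829], E[r] = 2.7148, γ^t·E[r] = 1.112000, running G = 8.635000
t=5: π = [0.2167, 0.2999, 0.4833], E[r] = 2.7166, γ^t·E[r] = 0.890180, running G = 9.525180
t=6: π = [0.2167, 0.3000, 0.4833], E[r] = 2.7166, γ^t·E[r] = 0.712128, running G = 10.237308

G = 10.2373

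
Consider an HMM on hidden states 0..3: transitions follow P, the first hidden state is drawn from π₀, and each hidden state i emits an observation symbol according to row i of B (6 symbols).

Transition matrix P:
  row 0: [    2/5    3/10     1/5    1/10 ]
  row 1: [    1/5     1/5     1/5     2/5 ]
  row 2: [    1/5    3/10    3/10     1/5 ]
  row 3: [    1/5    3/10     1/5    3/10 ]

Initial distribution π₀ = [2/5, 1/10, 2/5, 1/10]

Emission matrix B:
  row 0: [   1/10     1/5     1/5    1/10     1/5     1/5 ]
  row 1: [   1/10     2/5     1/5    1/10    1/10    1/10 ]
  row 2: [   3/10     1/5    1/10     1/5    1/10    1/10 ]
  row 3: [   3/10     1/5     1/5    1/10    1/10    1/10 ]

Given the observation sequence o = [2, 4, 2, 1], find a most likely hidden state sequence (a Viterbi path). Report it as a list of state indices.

t=0: δ = [8.000e-02, 2.000e-02, 4.000e-02, 2.000e-02]  (obs o_0=2)
t=1: δ = [6.400e-03, 2.400e-03, 1.600e-03, 8.000e-04]  ψ = [0, 0, 0, 0]  (obs o_1=4)
t=2: δ = [5.120e-04, 3.840e-04, 1.280e-04, 1.920e-04]  ψ = [0, 0, 0, 1]  (obs o_2=2)
t=3: δ = [4.096e-05, 6.144e-05, 2.048e-05, 3.072e-05]  ψ = [0, 0, 0, 1]  (obs o_3=1)
backtrack: best end state = 1; path = [0, 0, 0, 1]

path = [0, 0, 0, 1]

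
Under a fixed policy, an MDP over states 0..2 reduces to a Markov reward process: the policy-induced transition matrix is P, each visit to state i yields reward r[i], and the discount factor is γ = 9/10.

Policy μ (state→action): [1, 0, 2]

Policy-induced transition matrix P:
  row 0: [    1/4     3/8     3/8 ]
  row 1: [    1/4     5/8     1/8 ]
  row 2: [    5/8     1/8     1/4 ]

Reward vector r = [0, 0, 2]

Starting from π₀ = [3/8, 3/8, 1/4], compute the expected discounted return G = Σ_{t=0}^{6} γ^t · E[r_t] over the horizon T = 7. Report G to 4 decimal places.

t=0: π = [0.3750, 0.3750, 0.2500], E[r] = 0.5000, γ^t·E[r] = 0.500000, running G = 0.500000
t=1: π = [0.3438, 0.4063, 0.2500], E[r] = 0.5000, γ^t·E[r] = 0.450000, running G = 0.950000
t=2: π = [0.3438, 0.4141, 0.2422], E[r] = 0.4844, γ^t·E[r] = 0.392344, running G = 1.342344
t=3: π = [0.3408, 0.4180, 0.2412], E[r] = 0.4824, γ^t·E[r] = 0.351686, running G = 1.694029
t=4: π = [0.3405, 0.4192, 0.2404], E[r] = 0.4807, γ^t·E[r] = 0.315396, running G = 2.009425
t=5: π = [0.3401, 0.4197, 0.2402], E[r] = 0.4803, γ^t·E[r] = 0.283622, running G = 2.293047
t=6: π = [0.3401, 0.4199, 0.2401], E[r] = 0.4801, γ^t·E[r] = 0.255148, running G = 2.548195

G = 2.5482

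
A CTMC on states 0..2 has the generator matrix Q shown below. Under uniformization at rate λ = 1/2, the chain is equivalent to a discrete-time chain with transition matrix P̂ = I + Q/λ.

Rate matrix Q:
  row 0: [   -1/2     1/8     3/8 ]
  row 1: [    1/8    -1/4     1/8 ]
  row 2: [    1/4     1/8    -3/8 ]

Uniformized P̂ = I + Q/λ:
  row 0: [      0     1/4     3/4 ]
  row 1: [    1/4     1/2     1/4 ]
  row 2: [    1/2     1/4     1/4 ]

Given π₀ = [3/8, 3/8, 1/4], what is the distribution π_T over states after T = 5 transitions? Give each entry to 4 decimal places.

t=0: π = [0.3750, 0.3750, 0.2500]
t=1: π = [0.2188, 0.3438, 0.4375]
t=2: π = [0.3047, 0.3359, 0.3594]
t=3: π = [0.2637, 0.3340, 0.4023]
t=4: π = [0.2847, 0.3335, 0.3818]
t=5: π = [0.2743, 0.3334, 0.3923]

π = [0.2743, 0.3334, 0.3923]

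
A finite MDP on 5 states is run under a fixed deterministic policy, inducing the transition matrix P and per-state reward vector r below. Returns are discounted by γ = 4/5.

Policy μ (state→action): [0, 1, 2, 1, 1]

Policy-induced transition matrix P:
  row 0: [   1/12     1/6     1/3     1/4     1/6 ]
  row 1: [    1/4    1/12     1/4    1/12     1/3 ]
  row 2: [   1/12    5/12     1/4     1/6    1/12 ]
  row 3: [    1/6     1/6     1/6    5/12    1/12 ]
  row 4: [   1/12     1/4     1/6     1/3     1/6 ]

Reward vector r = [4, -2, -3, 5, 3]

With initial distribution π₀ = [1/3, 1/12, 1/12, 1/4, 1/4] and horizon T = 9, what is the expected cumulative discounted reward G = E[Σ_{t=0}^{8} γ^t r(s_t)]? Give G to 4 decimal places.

t=0: π = [0.3333, 0.0833, 0.0833, 0.2500, 0.2500], E[r] = 2.9167, γ^t·E[r] = 2.916667, running G = 2.916667
t=1: π = [0.1181, 0.2014, 0.2361, 0.2917, 0.1528], E[r] = 1.2778, γ^t·E[r] = 1.022222, running G = 3.938889
t=2: π = [0.1412, 0.2216, 0.2228, 0.2581, 0.1563], E[r] = 1.2124, γ^t·E[r] = 0.775926, running G = 4.714815
t=3: π = [0.1418, 0.2169, 0.2272, 0.2505, 0.1635], E[r] = 1.1948, γ^t·E[r] = 0.611753, running G = 5.326568
t=4: π = [0.1404, 0.2190, 0.2273, 0.2503, 0.1630], E[r] = 1.1820, γ^t·E[r] = 0.484128, running G = 5.810696
t=5: π = [0.1407, 0.2188, 0.2273, 0.2499, 0.1634], E[r] = 1.1827, γ^t·E[r] = 0.387560, running G = 6.198256
t=6: π = [0.1406, 0.2189, 0.2273, 0.2498, 0.1634], E[r] = 1.1823, γ^t·E[r] = 0.309930, running G = 6.508186
t=7: π = [0.1406, 0.2189, 0.2273, 0.2498, 0.1634], E[r] = 1.1823, γ^t·E[r] = 0.247942, running G = 6.756128
t=8: π = [0.1406, 0.2189, 0.2273, 0.2498, 0.1634], E[r] = 1.1823, γ^t·E[r] = 0.198354, running G = 6.954482

G = 6.9545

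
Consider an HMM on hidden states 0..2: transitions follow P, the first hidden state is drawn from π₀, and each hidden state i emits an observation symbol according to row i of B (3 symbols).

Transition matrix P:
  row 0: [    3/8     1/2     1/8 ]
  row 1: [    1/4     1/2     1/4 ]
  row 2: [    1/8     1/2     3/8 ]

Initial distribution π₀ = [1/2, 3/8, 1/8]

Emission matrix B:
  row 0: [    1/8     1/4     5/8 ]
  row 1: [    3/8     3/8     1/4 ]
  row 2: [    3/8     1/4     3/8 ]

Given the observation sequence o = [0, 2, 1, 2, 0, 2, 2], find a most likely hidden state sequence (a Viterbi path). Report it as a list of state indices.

path = [1, 0, 1, 0, 1, 0, 0]

t=0: δ = [6.250e-02, 1.406e-01, 4.688e-02]  (obs o_0=0)
t=1: δ = [2.197e-02, 1.758e-02, 1.318e-02]  ψ = [1, 1, 1]  (obs o_1=2)
t=2: δ = [2.060e-03, 4.120e-03, 1.236e-03]  ψ = [0, 0, 2]  (obs o_2=1)
t=3: δ = [6.437e-04, 5.150e-04, 3.862e-04]  ψ = [1, 1, 1]  (obs o_3=2)
t=4: δ = [3.017e-05, 1.207e-04, 5.431e-05]  ψ = [0, 0, 2]  (obs o_4=0)
t=5: δ = [1.886e-05, 1.509e-05, 1.132e-05]  ψ = [1, 1, 1]  (obs o_5=2)
t=6: δ = [4.420e-06, 2.357e-06, 1.591e-06]  ψ = [0, 0, 2]  (obs o_6=2)
backtrack: best end state = 0; path = [1, 0, 1, 0, 1, 0, 0]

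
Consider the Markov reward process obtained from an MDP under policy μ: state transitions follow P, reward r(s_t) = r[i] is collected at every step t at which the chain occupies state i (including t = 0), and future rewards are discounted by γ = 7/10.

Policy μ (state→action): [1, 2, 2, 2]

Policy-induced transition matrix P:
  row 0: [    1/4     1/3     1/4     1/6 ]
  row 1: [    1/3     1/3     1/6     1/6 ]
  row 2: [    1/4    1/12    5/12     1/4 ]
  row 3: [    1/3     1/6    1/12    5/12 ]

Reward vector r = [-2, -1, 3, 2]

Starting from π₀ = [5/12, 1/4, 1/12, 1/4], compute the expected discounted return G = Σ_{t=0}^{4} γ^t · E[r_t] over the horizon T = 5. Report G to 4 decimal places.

t=0: π = [0.4167, 0.2500, 0.0833, 0.2500], E[r] = -0.3333, γ^t·E[r] = -0.333333, running G = -0.333333
t=1: π = [0.2917, 0.2708, 0.2014, 0.2361], E[r] = 0.2222, γ^t·E[r] = 0.155556, running G = -0.177778
t=2: π = [0.2922, 0.2436, 0.2216, 0.2425], E[r] = 0.3218, γ^t·E[r] = 0.157662, running G = -0.020116
t=3: π = [0.2905, 0.2375, 0.2262, 0.2458], E[r] = 0.3517, γ^t·E[r] = 0.120619, running G = 0.100503
t=4: π = [0.2903, 0.2358, 0.2270, 0.2470], E[r] = 0.3584, γ^t·E[r] = 0.086054, running G = 0.186558

G = 0.1866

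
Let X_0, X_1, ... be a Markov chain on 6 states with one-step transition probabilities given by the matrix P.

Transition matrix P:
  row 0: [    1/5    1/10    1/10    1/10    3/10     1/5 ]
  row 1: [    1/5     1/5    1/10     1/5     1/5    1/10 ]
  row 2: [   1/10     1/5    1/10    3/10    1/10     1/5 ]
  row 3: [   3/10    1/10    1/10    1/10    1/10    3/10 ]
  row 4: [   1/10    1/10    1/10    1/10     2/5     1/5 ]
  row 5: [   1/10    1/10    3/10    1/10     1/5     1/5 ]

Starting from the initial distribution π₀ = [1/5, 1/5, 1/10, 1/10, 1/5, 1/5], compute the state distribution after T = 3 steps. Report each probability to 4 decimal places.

t=0: π = [0.2000, 0.2000, 0.1000, 0.1000, 0.2000, 0.2000]
t=1: π = [0.1600, 0.1300, 0.1400, 0.1400, 0.2400, 0.1900]
t=2: π = [0.1570, 0.1270, 0.1380, 0.1410, 0.2360, 0.2010]
t=3: π = [0.1566, 0.1265, 0.1402, 0.1403, 0.2350, 0.2014]

π = [0.1566, 0.1265, 0.1402, 0.1403, 0.2350, 0.2014]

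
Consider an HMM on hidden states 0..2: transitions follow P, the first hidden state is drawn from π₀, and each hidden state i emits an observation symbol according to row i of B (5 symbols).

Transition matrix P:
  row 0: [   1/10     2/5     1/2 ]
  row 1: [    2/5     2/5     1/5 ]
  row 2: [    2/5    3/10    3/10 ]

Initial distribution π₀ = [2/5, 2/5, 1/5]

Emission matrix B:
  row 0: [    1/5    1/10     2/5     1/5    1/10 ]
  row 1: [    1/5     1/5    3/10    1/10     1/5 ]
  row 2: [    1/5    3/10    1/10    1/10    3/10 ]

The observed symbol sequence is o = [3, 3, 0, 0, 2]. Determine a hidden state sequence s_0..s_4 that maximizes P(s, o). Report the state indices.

t=0: δ = [8.000e-02, 4.000e-02, 2.000e-02]  (obs o_0=3)
t=1: δ = [3.200e-03, 3.200e-03, 4.000e-03]  ψ = [1, 0, 0]  (obs o_1=3)
t=2: δ = [3.200e-04, 2.560e-04, 3.200e-04]  ψ = [2, 0, 0]  (obs o_2=0)
t=3: δ = [2.560e-05, 2.560e-05, 3.200e-05]  ψ = [2, 0, 0]  (obs o_3=0)
t=4: δ = [5.120e-06, 3.072e-06, 1.280e-06]  ψ = [2, 0, 0]  (obs o_4=2)
backtrack: best end state = 0; path = [0, 2, 0, 2, 0]

path = [0, 2, 0, 2, 0]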